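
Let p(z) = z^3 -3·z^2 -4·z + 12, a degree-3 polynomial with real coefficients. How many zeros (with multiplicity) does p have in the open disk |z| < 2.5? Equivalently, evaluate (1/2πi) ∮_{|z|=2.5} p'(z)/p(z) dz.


The zeros of p are: -2, 2, 3.
Their magnitudes are: 2, 2, 3.
Zeros with |z| < R = 2.5: -2, 2.
Count = 2.
By the argument principle, (1/2πi) ∮_{|z|=R} p'(z)/p(z) dz equals exactly this count.

Number of zeros inside |z| < 2.5: 2.


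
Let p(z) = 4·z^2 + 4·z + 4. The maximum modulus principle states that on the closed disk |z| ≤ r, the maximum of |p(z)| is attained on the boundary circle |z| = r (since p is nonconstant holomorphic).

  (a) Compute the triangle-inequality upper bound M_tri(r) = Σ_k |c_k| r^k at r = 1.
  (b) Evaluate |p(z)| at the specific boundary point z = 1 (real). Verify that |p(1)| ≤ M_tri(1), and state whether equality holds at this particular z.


Coefficients: c_0 = 4, c_1 = 4, c_2 = 4. Radius r = 1.
Part (a). Triangle bound: M_tri(r) = Σ_k |c_k| r^k
  = |4|·1^0 + |4|·1^1 + |4|·1^2
  = 4 + 4 + 4 = 12.
This bounds M(r) := max_{|z|=r} |p(z)| from above; equality holds iff all terms c_k z^k can be made to align in phase at a single z on |z|=r.
Part (b). At z = 1 (real, on the circle |z| = r):
  p(1) = (4)·1^0 + (4)·1^1 + (4)·1^2 = 12.
  |p(1)| = 12.
Since all nonzero coefficients share the same sign, |p(1)| = 12 = M_tri(1); the triangle bound is attained at z = 1, so in fact M(r) = 12.

M_tri(1) = 12; |p(1)| = 12; equality at z=1: yes.


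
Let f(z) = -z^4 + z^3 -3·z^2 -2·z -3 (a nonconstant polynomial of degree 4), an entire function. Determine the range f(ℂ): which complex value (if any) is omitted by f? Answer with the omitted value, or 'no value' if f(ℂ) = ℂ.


Little Picard bounds the complement of f(ℂ) to at most one point.
For every w ∈ ℂ, the equation p(z) − w = 0 is a nonconstant polynomial in z and hence has at least one root by the fundamental theorem of algebra. So p is surjective onto ℂ, omitting no value.

Omitted value: no value.


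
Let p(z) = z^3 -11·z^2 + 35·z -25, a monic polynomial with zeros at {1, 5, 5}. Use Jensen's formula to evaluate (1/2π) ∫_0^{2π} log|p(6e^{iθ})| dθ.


Zeros: 1, 5, 5; r = 6.
Inside |z| < r: 1, 5, 5. Outside (|z| ≥ r): ∅.
p(0) = -25, so log|p(0)| = log(25) = 3.2189.
Apply Jensen: I(r) = log|p(0)| + Σ_k log(r/|z_k|), summed over zeros inside |z| < r.
  log(r/|z_k|) for z_k = 1: log(6/1) = 1.7918
  log(r/|z_k|) for z_k = 5: log(6/5) = 0.1823
  log(r/|z_k|) for z_k = 5: log(6/5) = 0.1823
Sum over inside zeros: 2.1564.
I(r) = log|p(0)| + (inside sum) = 3.2189 + 2.1564 = 5.3753.
Closed form (all zeros inside, monic): I(r) = n·log(r) = 3·log(6) = 5.3753. ✓

I(r) ≈ 5.3753.


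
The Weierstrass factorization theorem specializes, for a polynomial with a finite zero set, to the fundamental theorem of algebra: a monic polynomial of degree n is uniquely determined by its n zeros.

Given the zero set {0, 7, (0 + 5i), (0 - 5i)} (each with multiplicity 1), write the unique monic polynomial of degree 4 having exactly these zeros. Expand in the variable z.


The polynomial is p(z) = ∏_{α ∈ S} (z − α), where S = {0, 7, (0 + 5i), (0 - 5i)}.
Expanding the product yields: p(z) = z^4 -7·z^3 + 25·z^2 -175·z.
Note conjugate pairs combine to real quadratics: (z − (0+5i))(z − (0−5i)) = z² + 25.
The resulting polynomial has degree 4 and real coefficients as required.

p(z) = z^4 -7·z^3 + 25·z^2 -175·z.


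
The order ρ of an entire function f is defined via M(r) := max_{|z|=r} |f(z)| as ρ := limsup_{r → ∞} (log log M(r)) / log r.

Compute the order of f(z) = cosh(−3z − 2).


cosh(w) is a linear combination of e^{iw} and e^{−iw} (or e^w, e^{−w} in the hyperbolic case), so |cosh(w)| ≤ e^{|w|}. With w = −3z − 2, |w| ≤ 3|z| + 2 = 3r + 2 on |z| = r, giving M(r) ≤ e^{3r + 2}, so ρ ≤ 1. On a suitable ray (z = it for sin/cos; z = t for sinh/cosh, t real → ∞), |cosh(−3z − 2)| grows like e^{3|t|}/2, so ρ ≥ 1. Hence ρ = 1.
Therefore ρ = 1.

Order ρ = 1.


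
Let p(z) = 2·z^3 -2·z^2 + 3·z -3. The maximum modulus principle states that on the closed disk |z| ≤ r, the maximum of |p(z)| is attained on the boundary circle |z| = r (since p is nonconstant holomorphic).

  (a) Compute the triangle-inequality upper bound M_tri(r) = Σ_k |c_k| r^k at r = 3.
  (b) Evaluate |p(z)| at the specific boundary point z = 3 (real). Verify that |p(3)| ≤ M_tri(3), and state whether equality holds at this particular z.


Coefficients: c_0 = -3, c_1 = 3, c_2 = -2, c_3 = 2. Radius r = 3.
Part (a). Triangle bound: M_tri(r) = Σ_k |c_k| r^k
  = |-3|·3^0 + |3|·3^1 + |-2|·3^2 + |2|·3^3
  = 3 + 9 + 18 + 54 = 84.
This bounds M(r) := max_{|z|=r} |p(z)| from above; equality holds iff all terms c_k z^k can be made to align in phase at a single z on |z|=r.
Part (b). At z = 3 (real, on the circle |z| = r):
  p(3) = (-3)·3^0 + (3)·3^1 + (-2)·3^2 + (2)·3^3 = 42.
  |p(3)| = 42.
Check: |p(3)| = 42 ≤ 84 = M_tri(3). ✓ Equality does not hold at z = 3 (the coefficients have mixed signs, so the terms do not all align in phase there).

M_tri(3) = 84; |p(3)| = 42; equality at z=3: no.


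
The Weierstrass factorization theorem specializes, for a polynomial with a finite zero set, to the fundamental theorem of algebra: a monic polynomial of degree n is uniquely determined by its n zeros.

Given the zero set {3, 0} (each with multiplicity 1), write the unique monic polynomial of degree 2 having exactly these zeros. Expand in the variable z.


The polynomial is p(z) = ∏_{α ∈ S} (z − α), where S = {3, 0}.
Expanding the product yields: p(z) = z^2 -3·z.
The resulting polynomial has degree 2 and real coefficients as required.

p(z) = z^2 -3·z.


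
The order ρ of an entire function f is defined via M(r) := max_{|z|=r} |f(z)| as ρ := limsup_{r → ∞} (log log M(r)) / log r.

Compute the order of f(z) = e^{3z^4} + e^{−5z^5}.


Each summand is entire of order 4 and 5 respectively (as in the single-exponential case). The order of a sum is at most the max of the orders, so ρ ≤ 5. For the lower bound: on |z|=r choose arg z so that -5z^5 is real positive; then |e^{-5z^5}| = e^{5r^5} while |e^{3z^4}| ≤ e^{3r^4} = o(e^{5r^5}). So |f| ≥ e^{5r^5}(1 − o(1)) and ρ ≥ 5. Hence ρ = max(4, 5) = 5.
Therefore ρ = 5.

Order ρ = 5.


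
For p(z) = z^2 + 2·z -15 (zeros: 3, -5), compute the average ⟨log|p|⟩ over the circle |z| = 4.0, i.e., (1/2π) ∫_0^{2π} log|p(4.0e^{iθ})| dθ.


Zeros: -5, 3; r = 4.0.
Inside |z| < r: 3. Outside (|z| ≥ r): -5.
p(0) = -15, so log|p(0)| = log(15) = 2.7081.
Apply Jensen: I(r) = log|p(0)| + Σ_k log(r/|z_k|), summed over zeros inside |z| < r.
  log(r/|z_k|) for z_k = 3: log(4.0/3) = 0.2877
  Outside zeros (-5) contribute nothing to the Jensen sum.
Sum over inside zeros: 0.2877.
I(r) = log|p(0)| + (inside sum) = 2.7081 + 0.2877 = 2.9957.
Note: since some zeros are outside |z| ≤ r, the simplified n·log(r) form does NOT apply — only the inside zeros contribute.

I(r) ≈ 2.9957.


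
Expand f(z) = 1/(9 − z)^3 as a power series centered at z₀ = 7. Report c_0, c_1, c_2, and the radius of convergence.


Let w = z − z₀, so z = z₀ + w.
Then 9 − z = 9 − (z₀ + w) = (9 − z₀) − w = 2 − w.
f(z) = 1/(2 − w)^3 = (1/(2)^3) · (1 − w/(2))^{−3}.
By the binomial series (1−u)^{−3} = Σ_{n≥0} C(n+2, 2) u^n for |u|<1, with u = w/(2):
  c_n = C(n+2, 2) / (2)^(n+3).
  c_0 = 1/(2)^3 = 1/8.
  c_1 = 3/(2)^4 = 3/16.
  c_2 = 6/(2)^5 = 3/16.
The series is valid for |w/d| < 1, i.e. |z − z₀| < |d|.
Radius of convergence: R = |9 − z₀| = |2| = 2 (distance from z₀ to the singularity z = 9).

c_0 = 1/8, c_1 = 3/16, c_2 = 3/16; R = 2.


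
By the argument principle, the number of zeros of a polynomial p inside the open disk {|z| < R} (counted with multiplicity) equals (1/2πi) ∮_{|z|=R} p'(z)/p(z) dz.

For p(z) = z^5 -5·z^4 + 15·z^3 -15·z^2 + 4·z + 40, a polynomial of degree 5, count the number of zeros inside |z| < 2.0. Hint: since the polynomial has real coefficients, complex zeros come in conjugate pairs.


The zeros of p are: -1, (1 + 2i), (1 - 2i), (2 + 2i), (2 - 2i).
Their magnitudes are: 1, 2.236, 2.236, 2.828, 2.828.
Zeros with |z| < R = 2.0: -1.
Count = 1.
By the argument principle, (1/2πi) ∮_{|z|=R} p'(z)/p(z) dz equals exactly this count.

Number of zeros inside |z| < 2.0: 1.


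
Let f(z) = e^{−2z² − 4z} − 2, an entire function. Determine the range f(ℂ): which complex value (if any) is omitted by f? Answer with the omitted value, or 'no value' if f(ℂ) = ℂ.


Little Picard bounds the complement of f(ℂ) to at most one point.
The exponent g(z) = −2z² − 4z is a nonconstant polynomial, hence surjective onto ℂ. So e^{g(z)} takes every value in {e^w : w ∈ ℂ} = ℂ ∖ {0}. Adding -2 shifts the range to ℂ ∖ {-2}. f omits exactly -2.

Omitted value: -2.


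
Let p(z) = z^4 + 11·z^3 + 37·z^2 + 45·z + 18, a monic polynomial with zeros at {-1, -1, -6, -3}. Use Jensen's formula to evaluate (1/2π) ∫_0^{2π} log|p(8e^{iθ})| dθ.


Zeros: -6, -3, -1, -1; r = 8.
Inside |z| < r: -6, -3, -1, -1. Outside (|z| ≥ r): ∅.
p(0) = 18, so log|p(0)| = log(18) = 2.8904.
Apply Jensen: I(r) = log|p(0)| + Σ_k log(r/|z_k|), summed over zeros inside |z| < r.
  log(r/|z_k|) for z_k = -1: log(8/1) = 2.0794
  log(r/|z_k|) for z_k = -1: log(8/1) = 2.0794
  log(r/|z_k|) for z_k = -6: log(8/6) = 0.2877
  log(r/|z_k|) for z_k = -3: log(8/3) = 0.9808
Sum over inside zeros: 5.4274.
I(r) = log|p(0)| + (inside sum) = 2.8904 + 5.4274 = 8.3178.
Closed form (all zeros inside, monic): I(r) = n·log(r) = 4·log(8) = 8.3178. ✓

I(r) ≈ 8.3178.


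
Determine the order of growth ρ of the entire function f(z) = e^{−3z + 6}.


|e^{−3z + 6}| = e^{Re(-3·z) + 6} ≤ e^{3|z|^1 + 6} = e^{3r^1 + 6} on |z| = r, so ρ ≤ 1. Choosing z on |z|=r so that -3·z is real positive (always possible by picking arg z appropriately) gives |f(z)| = e^{3r^1 + 6}, matching the bound. The additive constant 6 does not affect log log M(r) ~ 1·log r. Hence ρ = 1.
Therefore ρ = 1.

Order ρ = 1.


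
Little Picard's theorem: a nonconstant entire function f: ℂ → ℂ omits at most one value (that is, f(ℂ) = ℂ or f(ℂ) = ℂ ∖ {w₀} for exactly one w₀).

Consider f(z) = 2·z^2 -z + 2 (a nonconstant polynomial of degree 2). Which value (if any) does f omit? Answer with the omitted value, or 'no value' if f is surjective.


Little Picard bounds the complement of f(ℂ) to at most one point.
For every w ∈ ℂ, the equation p(z) − w = 0 is a nonconstant polynomial in z and hence has at least one root by the fundamental theorem of algebra. So p is surjective onto ℂ, omitting no value.

Omitted value: no value.


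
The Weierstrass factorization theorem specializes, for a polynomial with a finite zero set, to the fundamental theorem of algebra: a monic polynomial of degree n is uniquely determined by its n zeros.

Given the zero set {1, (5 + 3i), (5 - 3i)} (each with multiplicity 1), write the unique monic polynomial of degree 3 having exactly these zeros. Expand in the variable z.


The polynomial is p(z) = ∏_{α ∈ S} (z − α), where S = {1, (5 + 3i), (5 - 3i)}.
Expanding the product yields: p(z) = z^3 -11·z^2 + 44·z -34.
Note conjugate pairs combine to real quadratics: (z − (5+3i))(z − (5−3i)) = z² − 10z + 34.
The resulting polynomial has degree 3 and real coefficients as required.

p(z) = z^3 -11·z^2 + 44·z -34.


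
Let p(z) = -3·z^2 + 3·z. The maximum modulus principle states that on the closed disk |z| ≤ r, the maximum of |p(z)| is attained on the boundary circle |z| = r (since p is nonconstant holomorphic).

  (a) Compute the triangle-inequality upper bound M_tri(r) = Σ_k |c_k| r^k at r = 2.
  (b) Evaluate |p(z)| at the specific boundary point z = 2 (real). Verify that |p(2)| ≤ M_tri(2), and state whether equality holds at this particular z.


Coefficients: c_0 = 0, c_1 = 3, c_2 = -3. Radius r = 2.
Part (a). Triangle bound: M_tri(r) = Σ_k |c_k| r^k
  = |0|·2^0 + |3|·2^1 + |-3|·2^2
  = 0 + 6 + 12 = 18.
This bounds M(r) := max_{|z|=r} |p(z)| from above; equality holds iff all terms c_k z^k can be made to align in phase at a single z on |z|=r.
Part (b). At z = 2 (real, on the circle |z| = r):
  p(2) = (0)·2^0 + (3)·2^1 + (-3)·2^2 = -6.
  |p(2)| = 6.
Check: |p(2)| = 6 ≤ 18 = M_tri(2). ✓ Equality does not hold at z = 2 (the coefficients have mixed signs, so the terms do not all align in phase there).

M_tri(2) = 18; |p(2)| = 6; equality at z=2: no.


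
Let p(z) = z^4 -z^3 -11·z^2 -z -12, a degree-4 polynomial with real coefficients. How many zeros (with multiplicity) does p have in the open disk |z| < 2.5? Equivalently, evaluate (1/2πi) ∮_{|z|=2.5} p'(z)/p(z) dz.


The zeros of p are: (0 + 1i), (0 - 1i), -3, 4.
Their magnitudes are: 1, 1, 3, 4.
Zeros with |z| < R = 2.5: (0 + 1i), (0 - 1i).
Count = 2.
By the argument principle, (1/2πi) ∮_{|z|=R} p'(z)/p(z) dz equals exactly this count.

Number of zeros inside |z| < 2.5: 2.


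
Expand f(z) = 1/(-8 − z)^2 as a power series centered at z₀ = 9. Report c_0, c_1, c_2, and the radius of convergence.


Let w = z − z₀, so z = z₀ + w.
Then -8 − z = -8 − (z₀ + w) = (-8 − z₀) − w = -17 − w.
f(z) = 1/(-17 − w)^2 = (1/(-17)^2) · (1 − w/(-17))^{−2}.
By the binomial series (1−u)^{−2} = Σ_{n≥0} C(n+1, 1) u^n for |u|<1, with u = w/(-17):
  c_n = C(n+1, 1) / (-17)^(n+2).
  c_0 = 1/(-17)^2 = 1/289.
  c_1 = 2/(-17)^3 = -2/4913.
  c_2 = 3/(-17)^4 = 3/83521.
The series is valid for |w/d| < 1, i.e. |z − z₀| < |d|.
Radius of convergence: R = |-8 − z₀| = |-17| = 17 (distance from z₀ to the singularity z = -8).

c_0 = 1/289, c_1 = -2/4913, c_2 = 3/83521; R = 17.


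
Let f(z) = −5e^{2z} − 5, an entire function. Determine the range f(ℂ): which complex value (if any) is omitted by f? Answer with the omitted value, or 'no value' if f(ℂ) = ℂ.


Little Picard bounds the complement of f(ℂ) to at most one point.
e^{2z} is never zero on ℂ, so -5·e^{2z} takes every value in ℂ ∖ {0}. Adding -5 shifts the range to ℂ ∖ {-5}. Thus f omits exactly the value -5.

Omitted value: -5.


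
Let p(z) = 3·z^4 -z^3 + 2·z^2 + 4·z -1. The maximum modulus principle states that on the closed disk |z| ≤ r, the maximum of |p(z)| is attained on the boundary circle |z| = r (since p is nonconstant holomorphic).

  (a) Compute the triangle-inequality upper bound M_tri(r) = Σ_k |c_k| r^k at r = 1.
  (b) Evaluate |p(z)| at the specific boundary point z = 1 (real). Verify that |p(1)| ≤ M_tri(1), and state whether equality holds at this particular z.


Coefficients: c_0 = -1, c_1 = 4, c_2 = 2, c_3 = -1, c_4 = 3. Radius r = 1.
Part (a). Triangle bound: M_tri(r) = Σ_k |c_k| r^k
  = |-1|·1^0 + |4|·1^1 + |2|·1^2 + |-1|·1^3 + |3|·1^4
  = 1 + 4 + 2 + 1 + 3 = 11.
This bounds M(r) := max_{|z|=r} |p(z)| from above; equality holds iff all terms c_k z^k can be made to align in phase at a single z on |z|=r.
Part (b). At z = 1 (real, on the circle |z| = r):
  p(1) = (-1)·1^0 + (4)·1^1 + (2)·1^2 + (-1)·1^3 + (3)·1^4 = 7.
  |p(1)| = 7.
Check: |p(1)| = 7 ≤ 11 = M_tri(1). ✓ Equality does not hold at z = 1 (the coefficients have mixed signs, so the terms do not all align in phase there).

M_tri(1) = 11; |p(1)| = 7; equality at z=1: no.


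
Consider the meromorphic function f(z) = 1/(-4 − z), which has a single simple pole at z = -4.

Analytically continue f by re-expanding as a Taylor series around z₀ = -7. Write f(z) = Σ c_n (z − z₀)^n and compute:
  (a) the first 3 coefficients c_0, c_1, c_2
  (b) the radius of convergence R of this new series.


Let w = z − z₀, so z = z₀ + w.
Then -4 − z = -4 − (z₀ + w) = (-4 − z₀) − w = 3 − w.
f(z) = 1/(3 − w) = (1/(3)) · 1/(1 − w/(3)) = Σ_{n≥0} w^n / (3)^(n+1).
So c_n = 1/(3)^(n+1):
  c_0 = 1/(3)^1 = 1/3.
  c_1 = 1/(3)^2 = 1/9.
  c_2 = 1/(3)^3 = 1/27.
The series is valid for |w/d| < 1, i.e. |z − z₀| < |d|.
Radius of convergence: R = |-4 − z₀| = |3| = 3 (distance from z₀ to the singularity z = -4).

c_0 = 1/3, c_1 = 1/9, c_2 = 1/27; R = 3.


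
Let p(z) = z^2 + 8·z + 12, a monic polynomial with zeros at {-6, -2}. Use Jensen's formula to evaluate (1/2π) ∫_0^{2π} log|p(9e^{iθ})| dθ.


Zeros: -6, -2; r = 9.
Inside |z| < r: -6, -2. Outside (|z| ≥ r): ∅.
p(0) = 12, so log|p(0)| = log(12) = 2.4849.
Apply Jensen: I(r) = log|p(0)| + Σ_k log(r/|z_k|), summed over zeros inside |z| < r.
  log(r/|z_k|) for z_k = -6: log(9/6) = 0.4055
  log(r/|z_k|) for z_k = -2: log(9/2) = 1.5041
Sum over inside zeros: 1.9095.
I(r) = log|p(0)| + (inside sum) = 2.4849 + 1.9095 = 4.3944.
Closed form (all zeros inside, monic): I(r) = n·log(r) = 2·log(9) = 4.3944. ✓

I(r) ≈ 4.3944.


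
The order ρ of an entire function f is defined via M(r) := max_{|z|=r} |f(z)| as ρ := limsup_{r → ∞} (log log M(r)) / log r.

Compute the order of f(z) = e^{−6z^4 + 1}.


|e^{−6z^4 + 1}| = e^{Re(-6·z^4) + 1} ≤ e^{6|z|^4 + 1} = e^{6r^4 + 1} on |z| = r, so ρ ≤ 4. Choosing z on |z|=r so that -6·z^4 is real positive (always possible by picking arg z appropriately) gives |f(z)| = e^{6r^4 + 1}, matching the bound. The additive constant 1 does not affect log log M(r) ~ 4·log r. Hence ρ = 4.
Therefore ρ = 4.

Order ρ = 4.


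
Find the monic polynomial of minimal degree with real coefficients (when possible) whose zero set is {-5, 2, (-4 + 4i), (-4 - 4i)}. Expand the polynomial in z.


The polynomial is p(z) = ∏_{α ∈ S} (z − α), where S = {-5, 2, (-4 + 4i), (-4 - 4i)}.
Expanding the product yields: p(z) = z^4 + 11·z^3 + 46·z^2 + 16·z -320.
Note conjugate pairs combine to real quadratics: (z − (-4+4i))(z − (-4−4i)) = z² + 8z + 32.
The resulting polynomial has degree 4 and real coefficients as required.

p(z) = z^4 + 11·z^3 + 46·z^2 + 16·z -320.


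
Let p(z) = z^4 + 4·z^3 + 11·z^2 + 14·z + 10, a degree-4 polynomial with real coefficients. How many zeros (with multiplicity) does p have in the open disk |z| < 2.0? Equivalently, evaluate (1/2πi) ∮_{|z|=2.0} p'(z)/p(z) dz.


The zeros of p are: (-1 + 1i), (-1 - 1i), (-1 + 2i), (-1 - 2i).
Their magnitudes are: 1.414, 1.414, 2.236, 2.236.
Zeros with |z| < R = 2.0: (-1 + 1i), (-1 - 1i).
Count = 2.
By the argument principle, (1/2πi) ∮_{|z|=R} p'(z)/p(z) dz equals exactly this count.

Number of zeros inside |z| < 2.0: 2.


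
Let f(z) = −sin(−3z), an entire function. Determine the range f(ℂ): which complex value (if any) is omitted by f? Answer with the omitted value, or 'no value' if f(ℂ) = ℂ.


Little Picard bounds the complement of f(ℂ) to at most one point.
sin is entire and surjective onto ℂ: for every w ∈ ℂ, sin(ζ) = w has a solution ζ ∈ ℂ (e.g., via the complex inverse arcsin). With ζ = −3z this gives z = ζ/(-3). Then -1·sin(−3z) takes every value in -1·ℂ = ℂ, and adding 0 is a bijection of ℂ. So f is surjective and omits no value. (Note: only on the real line is sin bounded by [−1, 1].)

Omitted value: no value.


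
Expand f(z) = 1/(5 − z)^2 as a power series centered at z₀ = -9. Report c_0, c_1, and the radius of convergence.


Let w = z − z₀, so z = z₀ + w.
Then 5 − z = 5 − (z₀ + w) = (5 − z₀) − w = 14 − w.
f(z) = 1/(14 − w)^2 = (1/(14)^2) · (1 − w/(14))^{−2}.
By the binomial series (1−u)^{−2} = Σ_{n≥0} C(n+1, 1) u^n for |u|<1, with u = w/(14):
  c_n = C(n+1, 1) / (14)^(n+2).
  c_0 = 1/(14)^2 = 1/196.
  c_1 = 2/(14)^3 = 1/1372.
The series is valid for |w/d| < 1, i.e. |z − z₀| < |d|.
Radius of convergence: R = |5 − z₀| = |14| = 14 (distance from z₀ to the singularity z = 5).

c_0 = 1/196, c_1 = 1/1372; R = 14.


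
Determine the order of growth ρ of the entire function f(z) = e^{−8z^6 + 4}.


|e^{−8z^6 + 4}| = e^{Re(-8·z^6) + 4} ≤ e^{8|z|^6 + 4} = e^{8r^6 + 4} on |z| = r, so ρ ≤ 6. Choosing z on |z|=r so that -8·z^6 is real positive (always possible by picking arg z appropriately) gives |f(z)| = e^{8r^6 + 4}, matching the bound. The additive constant 4 does not affect log log M(r) ~ 6·log r. Hence ρ = 6.
Therefore ρ = 6.

Order ρ = 6.


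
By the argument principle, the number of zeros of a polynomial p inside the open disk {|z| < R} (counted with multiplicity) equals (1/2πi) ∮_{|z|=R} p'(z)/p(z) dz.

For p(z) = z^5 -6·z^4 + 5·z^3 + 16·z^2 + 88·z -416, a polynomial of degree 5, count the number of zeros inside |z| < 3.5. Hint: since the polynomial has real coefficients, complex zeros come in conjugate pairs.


The zeros of p are: (-2 + 2i), (-2 - 2i), 4, (3 + 2i), (3 - 2i).
Their magnitudes are: 2.828, 2.828, 4, 3.606, 3.606.
Zeros with |z| < R = 3.5: (-2 + 2i), (-2 - 2i).
Count = 2.
By the argument principle, (1/2πi) ∮_{|z|=R} p'(z)/p(z) dz equals exactly this count.

Number of zeros inside |z| < 3.5: 2.


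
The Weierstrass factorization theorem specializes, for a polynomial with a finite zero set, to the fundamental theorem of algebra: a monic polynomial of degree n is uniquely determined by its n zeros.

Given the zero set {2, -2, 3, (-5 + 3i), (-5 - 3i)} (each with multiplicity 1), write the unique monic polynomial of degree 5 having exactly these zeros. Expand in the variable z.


The polynomial is p(z) = ∏_{α ∈ S} (z − α), where S = {2, -2, 3, (-5 + 3i), (-5 - 3i)}.
Expanding the product yields: p(z) = z^5 + 7·z^4 -130·z^2 -16·z + 408.
Note conjugate pairs combine to real quadratics: (z − (-5+3i))(z − (-5−3i)) = z² + 10z + 34.
The resulting polynomial has degree 5 and real coefficients as required.

p(z) = z^5 + 7·z^4 -130·z^2 -16·z + 408.


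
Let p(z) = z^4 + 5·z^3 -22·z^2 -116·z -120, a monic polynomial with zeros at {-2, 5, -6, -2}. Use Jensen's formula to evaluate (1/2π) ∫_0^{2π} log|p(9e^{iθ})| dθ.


Zeros: -6, -2, -2, 5; r = 9.
Inside |z| < r: -6, -2, -2, 5. Outside (|z| ≥ r): ∅.
p(0) = -120, so log|p(0)| = log(120) = 4.7875.
Apply Jensen: I(r) = log|p(0)| + Σ_k log(r/|z_k|), summed over zeros inside |z| < r.
  log(r/|z_k|) for z_k = -2: log(9/2) = 1.5041
  log(r/|z_k|) for z_k = 5: log(9/5) = 0.5878
  log(r/|z_k|) for z_k = -6: log(9/6) = 0.4055
  log(r/|z_k|) for z_k = -2: log(9/2) = 1.5041
Sum over inside zeros: 4.0014.
I(r) = log|p(0)| + (inside sum) = 4.7875 + 4.0014 = 8.7889.
Closed form (all zeros inside, monic): I(r) = n·log(r) = 4·log(9) = 8.7889. ✓

I(r) ≈ 8.7889.


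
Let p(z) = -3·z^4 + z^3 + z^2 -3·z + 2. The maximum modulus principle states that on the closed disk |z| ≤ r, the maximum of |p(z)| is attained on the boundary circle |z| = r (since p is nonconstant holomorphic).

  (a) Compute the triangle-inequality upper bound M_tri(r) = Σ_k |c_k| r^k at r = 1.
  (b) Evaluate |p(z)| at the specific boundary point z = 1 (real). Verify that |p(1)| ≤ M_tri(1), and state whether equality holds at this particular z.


Coefficients: c_0 = 2, c_1 = -3, c_2 = 1, c_3 = 1, c_4 = -3. Radius r = 1.
Part (a). Triangle bound: M_tri(r) = Σ_k |c_k| r^k
  = |2|·1^0 + |-3|·1^1 + |1|·1^2 + |1|·1^3 + |-3|·1^4
  = 2 + 3 + 1 + 1 + 3 = 10.
This bounds M(r) := max_{|z|=r} |p(z)| from above; equality holds iff all terms c_k z^k can be made to align in phase at a single z on |z|=r.
Part (b). At z = 1 (real, on the circle |z| = r):
  p(1) = (2)·1^0 + (-3)·1^1 + (1)·1^2 + (1)·1^3 + (-3)·1^4 = -2.
  |p(1)| = 2.
Check: |p(1)| = 2 ≤ 10 = M_tri(1). ✓ Equality does not hold at z = 1 (the coefficients have mixed signs, so the terms do not all align in phase there).

M_tri(1) = 10; |p(1)| = 2; equality at z=1: no.


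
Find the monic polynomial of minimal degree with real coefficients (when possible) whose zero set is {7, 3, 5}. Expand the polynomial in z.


The polynomial is p(z) = ∏_{α ∈ S} (z − α), where S = {7, 3, 5}.
Expanding the product yields: p(z) = z^3 -15·z^2 + 71·z -105.
The resulting polynomial has degree 3 and real coefficients as required.

p(z) = z^3 -15·z^2 + 71·z -105.


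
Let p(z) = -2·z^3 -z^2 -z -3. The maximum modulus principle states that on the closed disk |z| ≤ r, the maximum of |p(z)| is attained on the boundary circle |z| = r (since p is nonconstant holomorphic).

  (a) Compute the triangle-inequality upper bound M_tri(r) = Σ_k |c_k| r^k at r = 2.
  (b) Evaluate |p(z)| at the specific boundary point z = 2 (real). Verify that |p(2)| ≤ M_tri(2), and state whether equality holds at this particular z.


Coefficients: c_0 = -3, c_1 = -1, c_2 = -1, c_3 = -2. Radius r = 2.
Part (a). Triangle bound: M_tri(r) = Σ_k |c_k| r^k
  = |-3|·2^0 + |-1|·2^1 + |-1|·2^2 + |-2|·2^3
  = 3 + 2 + 4 + 16 = 25.
This bounds M(r) := max_{|z|=r} |p(z)| from above; equality holds iff all terms c_k z^k can be made to align in phase at a single z on |z|=r.
Part (b). At z = 2 (real, on the circle |z| = r):
  p(2) = (-3)·2^0 + (-1)·2^1 + (-1)·2^2 + (-2)·2^3 = -25.
  |p(2)| = 25.
Since all nonzero coefficients share the same sign, |p(2)| = 25 = M_tri(2); the triangle bound is attained at z = 2, so in fact M(r) = 25.

M_tri(2) = 25; |p(2)| = 25; equality at z=2: yes.


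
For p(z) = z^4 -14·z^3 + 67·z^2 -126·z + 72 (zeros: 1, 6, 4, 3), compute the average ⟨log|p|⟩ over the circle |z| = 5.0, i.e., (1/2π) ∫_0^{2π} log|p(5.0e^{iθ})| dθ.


Zeros: 1, 3, 4, 6; r = 5.0.
Inside |z| < r: 1, 3, 4. Outside (|z| ≥ r): 6.
p(0) = 72, so log|p(0)| = log(72) = 4.2767.
Apply Jensen: I(r) = log|p(0)| + Σ_k log(r/|z_k|), summed over zeros inside |z| < r.
  log(r/|z_k|) for z_k = 1: log(5.0/1) = 1.6094
  log(r/|z_k|) for z_k = 4: log(5.0/4) = 0.2231
  log(r/|z_k|) for z_k = 3: log(5.0/3) = 0.5108
  Outside zeros (6) contribute nothing to the Jensen sum.
Sum over inside zeros: 2.3434.
I(r) = log|p(0)| + (inside sum) = 4.2767 + 2.3434 = 6.6201.
Note: since some zeros are outside |z| ≤ r, the simplified n·log(r) form does NOT apply — only the inside zeros contribute.

I(r) ≈ 6.6201.


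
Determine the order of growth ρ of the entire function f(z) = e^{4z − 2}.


|e^{4z − 2}| = e^{Re(4·z) + -2} ≤ e^{4|z|^1 + -2} = e^{4r^1 + -2} on |z| = r, so ρ ≤ 1. Choosing z on |z|=r so that 4·z is real positive (always possible by picking arg z appropriately) gives |f(z)| = e^{4r^1 + -2}, matching the bound. The additive constant -2 does not affect log log M(r) ~ 1·log r. Hence ρ = 1.
Therefore ρ = 1.

Order ρ = 1.


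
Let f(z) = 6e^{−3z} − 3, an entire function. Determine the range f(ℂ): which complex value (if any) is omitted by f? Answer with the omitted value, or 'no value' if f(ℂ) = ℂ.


Little Picard bounds the complement of f(ℂ) to at most one point.
e^{−3z} is never zero on ℂ, so 6·e^{−3z} takes every value in ℂ ∖ {0}. Adding -3 shifts the range to ℂ ∖ {-3}. Thus f omits exactly the value -3.

Omitted value: -3.


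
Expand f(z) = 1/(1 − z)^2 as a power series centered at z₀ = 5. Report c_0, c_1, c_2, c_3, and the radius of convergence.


Let w = z − z₀, so z = z₀ + w.
Then 1 − z = 1 − (z₀ + w) = (1 − z₀) − w = -4 − w.
f(z) = 1/(-4 − w)^2 = (1/(-4)^2) · (1 − w/(-4))^{−2}.
By the binomial series (1−u)^{−2} = Σ_{n≥0} C(n+1, 1) u^n for |u|<1, with u = w/(-4):
  c_n = C(n+1, 1) / (-4)^(n+2).
  c_0 = 1/(-4)^2 = 1/16.
  c_1 = 2/(-4)^3 = -1/32.
  c_2 = 3/(-4)^4 = 3/256.
  c_3 = 4/(-4)^5 = -1/256.
The series is valid for |w/d| < 1, i.e. |z − z₀| < |d|.
Radius of convergence: R = |1 − z₀| = |-4| = 4 (distance from z₀ to the singularity z = 1).

c_0 = 1/16, c_1 = -1/32, c_2 = 3/256, c_3 = -1/256; R = 4.


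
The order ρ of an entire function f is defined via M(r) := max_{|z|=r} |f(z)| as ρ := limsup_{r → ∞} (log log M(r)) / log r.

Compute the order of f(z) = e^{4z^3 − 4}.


|e^{4z^3 − 4}| = e^{Re(4·z^3) + -4} ≤ e^{4|z|^3 + -4} = e^{4r^3 + -4} on |z| = r, so ρ ≤ 3. Choosing z on |z|=r so that 4·z^3 is real positive (always possible by picking arg z appropriately) gives |f(z)| = e^{4r^3 + -4}, matching the bound. The additive constant -4 does not affect log log M(r) ~ 3·log r. Hence ρ = 3.
Therefore ρ = 3.

Order ρ = 3.


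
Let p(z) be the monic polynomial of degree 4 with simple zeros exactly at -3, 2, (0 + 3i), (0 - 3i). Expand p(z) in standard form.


The polynomial is p(z) = ∏_{α ∈ S} (z − α), where S = {-3, 2, (0 + 3i), (0 - 3i)}.
Expanding the product yields: p(z) = z^4 + z^3 + 3·z^2 + 9·z -54.
Note conjugate pairs combine to real quadratics: (z − (0+3i))(z − (0−3i)) = z² + 9.
The resulting polynomial has degree 4 and real coefficients as required.

p(z) = z^4 + z^3 + 3·z^2 + 9·z -54.


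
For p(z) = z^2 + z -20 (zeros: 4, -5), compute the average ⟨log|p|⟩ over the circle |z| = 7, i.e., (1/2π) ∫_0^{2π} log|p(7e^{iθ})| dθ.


Zeros: -5, 4; r = 7.
Inside |z| < r: -5, 4. Outside (|z| ≥ r): ∅.
p(0) = -20, so log|p(0)| = log(20) = 2.9957.
Apply Jensen: I(r) = log|p(0)| + Σ_k log(r/|z_k|), summed over zeros inside |z| < r.
  log(r/|z_k|) for z_k = 4: log(7/4) = 0.5596
  log(r/|z_k|) for z_k = -5: log(7/5) = 0.3365
Sum over inside zeros: 0.8961.
I(r) = log|p(0)| + (inside sum) = 2.9957 + 0.8961 = 3.8918.
Closed form (all zeros inside, monic): I(r) = n·log(r) = 2·log(7) = 3.8918. ✓

I(r) ≈ 3.8918.


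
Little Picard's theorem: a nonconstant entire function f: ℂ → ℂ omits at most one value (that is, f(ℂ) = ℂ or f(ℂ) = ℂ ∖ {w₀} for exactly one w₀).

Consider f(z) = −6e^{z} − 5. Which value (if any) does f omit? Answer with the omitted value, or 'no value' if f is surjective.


Little Picard bounds the complement of f(ℂ) to at most one point.
e^{z} is never zero on ℂ, so -6·e^{z} takes every value in ℂ ∖ {0}. Adding -5 shifts the range to ℂ ∖ {-5}. Thus f omits exactly the value -5.

Omitted value: -5.


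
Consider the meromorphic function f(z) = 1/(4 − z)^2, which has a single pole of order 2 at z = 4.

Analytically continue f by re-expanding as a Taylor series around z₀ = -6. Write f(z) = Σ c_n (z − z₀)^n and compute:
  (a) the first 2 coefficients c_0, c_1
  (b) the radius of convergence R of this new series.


Let w = z − z₀, so z = z₀ + w.
Then 4 − z = 4 − (z₀ + w) = (4 − z₀) − w = 10 − w.
f(z) = 1/(10 − w)^2 = (1/(10)^2) · (1 − w/(10))^{−2}.
By the binomial series (1−u)^{−2} = Σ_{n≥0} C(n+1, 1) u^n for |u|<1, with u = w/(10):
  c_n = C(n+1, 1) / (10)^(n+2).
  c_0 = 1/(10)^2 = 1/100.
  c_1 = 2/(10)^3 = 1/500.
The series is valid for |w/d| < 1, i.e. |z − z₀| < |d|.
Radius of convergence: R = |4 − z₀| = |10| = 10 (distance from z₀ to the singularity z = 4).

c_0 = 1/100, c_1 = 1/500; R = 10.


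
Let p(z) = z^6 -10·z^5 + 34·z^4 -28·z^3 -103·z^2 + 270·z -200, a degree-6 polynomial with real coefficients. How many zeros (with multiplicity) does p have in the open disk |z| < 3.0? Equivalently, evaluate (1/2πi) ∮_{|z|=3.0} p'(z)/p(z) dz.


The zeros of p are: 4, (2 + 1i), (2 - 1i), (2 + 1i), (2 - 1i), -2.
Their magnitudes are: 4, 2.236, 2.236, 2.236, 2.236, 2.
Zeros with |z| < R = 3.0: (2 + 1i), (2 - 1i), (2 + 1i), (2 - 1i), -2.
Count = 5.
By the argument principle, (1/2πi) ∮_{|z|=R} p'(z)/p(z) dz equals exactly this count.

Number of zeros inside |z| < 3.0: 5.


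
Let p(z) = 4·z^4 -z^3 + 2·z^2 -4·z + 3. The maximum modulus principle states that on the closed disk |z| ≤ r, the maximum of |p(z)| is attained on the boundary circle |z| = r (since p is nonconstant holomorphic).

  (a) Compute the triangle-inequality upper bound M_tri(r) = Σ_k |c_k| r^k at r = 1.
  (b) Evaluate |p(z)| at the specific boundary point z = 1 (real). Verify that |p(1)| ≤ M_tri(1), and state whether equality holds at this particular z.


Coefficients: c_0 = 3, c_1 = -4, c_2 = 2, c_3 = -1, c_4 = 4. Radius r = 1.
Part (a). Triangle bound: M_tri(r) = Σ_k |c_k| r^k
  = |3|·1^0 + |-4|·1^1 + |2|·1^2 + |-1|·1^3 + |4|·1^4
  = 3 + 4 + 2 + 1 + 4 = 14.
This bounds M(r) := max_{|z|=r} |p(z)| from above; equality holds iff all terms c_k z^k can be made to align in phase at a single z on |z|=r.
Part (b). At z = 1 (real, on the circle |z| = r):
  p(1) = (3)·1^0 + (-4)·1^1 + (2)·1^2 + (-1)·1^3 + (4)·1^4 = 4.
  |p(1)| = 4.
Check: |p(1)| = 4 ≤ 14 = M_tri(1). ✓ Equality does not hold at z = 1 (the coefficients have mixed signs, so the terms do not all align in phase there).

M_tri(1) = 14; |p(1)| = 4; equality at z=1: no.


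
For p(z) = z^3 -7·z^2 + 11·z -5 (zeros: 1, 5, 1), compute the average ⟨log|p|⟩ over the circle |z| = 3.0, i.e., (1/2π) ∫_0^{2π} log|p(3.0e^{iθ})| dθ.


Zeros: 1, 1, 5; r = 3.0.
Inside |z| < r: 1, 1. Outside (|z| ≥ r): 5.
p(0) = -5, so log|p(0)| = log(5) = 1.6094.
Apply Jensen: I(r) = log|p(0)| + Σ_k log(r/|z_k|), summed over zeros inside |z| < r.
  log(r/|z_k|) for z_k = 1: log(3.0/1) = 1.0986
  log(r/|z_k|) for z_k = 1: log(3.0/1) = 1.0986
  Outside zeros (5) contribute nothing to the Jensen sum.
Sum over inside zeros: 2.1972.
I(r) = log|p(0)| + (inside sum) = 1.6094 + 2.1972 = 3.8067.
Note: since some zeros are outside |z| ≤ r, the simplified n·log(r) form does NOT apply — only the inside zeros contribute.

I(r) ≈ 3.8067.


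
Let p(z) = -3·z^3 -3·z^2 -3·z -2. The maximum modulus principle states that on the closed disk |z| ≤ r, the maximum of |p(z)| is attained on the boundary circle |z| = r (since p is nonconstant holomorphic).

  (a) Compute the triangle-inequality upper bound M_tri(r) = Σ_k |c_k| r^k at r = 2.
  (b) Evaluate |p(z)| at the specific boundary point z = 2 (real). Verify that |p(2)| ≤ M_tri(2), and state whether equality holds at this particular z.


Coefficients: c_0 = -2, c_1 = -3, c_2 = -3, c_3 = -3. Radius r = 2.
Part (a). Triangle bound: M_tri(r) = Σ_k |c_k| r^k
  = |-2|·2^0 + |-3|·2^1 + |-3|·2^2 + |-3|·2^3
  = 2 + 6 + 12 + 24 = 44.
This bounds M(r) := max_{|z|=r} |p(z)| from above; equality holds iff all terms c_k z^k can be made to align in phase at a single z on |z|=r.
Part (b). At z = 2 (real, on the circle |z| = r):
  p(2) = (-2)·2^0 + (-3)·2^1 + (-3)·2^2 + (-3)·2^3 = -44.
  |p(2)| = 44.
Since all nonzero coefficients share the same sign, |p(2)| = 44 = M_tri(2); the triangle bound is attained at z = 2, so in fact M(r) = 44.

M_tri(2) = 44; |p(2)| = 44; equality at z=2: yes.


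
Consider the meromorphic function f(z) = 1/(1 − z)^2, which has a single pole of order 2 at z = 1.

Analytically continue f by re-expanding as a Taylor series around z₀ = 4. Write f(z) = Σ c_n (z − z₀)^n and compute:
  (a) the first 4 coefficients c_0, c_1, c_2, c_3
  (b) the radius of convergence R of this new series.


Let w = z − z₀, so z = z₀ + w.
Then 1 − z = 1 − (z₀ + w) = (1 − z₀) − w = -3 − w.
f(z) = 1/(-3 − w)^2 = (1/(-3)^2) · (1 − w/(-3))^{−2}.
By the binomial series (1−u)^{−2} = Σ_{n≥0} C(n+1, 1) u^n for |u|<1, with u = w/(-3):
  c_n = C(n+1, 1) / (-3)^(n+2).
  c_0 = 1/(-3)^2 = 1/9.
  c_1 = 2/(-3)^3 = -2/27.
  c_2 = 3/(-3)^4 = 1/27.
  c_3 = 4/(-3)^5 = -4/243.
The series is valid for |w/d| < 1, i.e. |z − z₀| < |d|.
Radius of convergence: R = |1 − z₀| = |-3| = 3 (distance from z₀ to the singularity z = 1).

c_0 = 1/9, c_1 = -2/27, c_2 = 1/27, c_3 = -4/243; R = 3.


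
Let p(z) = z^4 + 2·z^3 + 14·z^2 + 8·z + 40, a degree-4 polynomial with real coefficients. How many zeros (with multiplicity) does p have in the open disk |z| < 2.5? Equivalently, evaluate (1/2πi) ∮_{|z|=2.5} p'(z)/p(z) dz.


The zeros of p are: (-1 + 3i), (-1 - 3i), (0 + 2i), (0 - 2i).
Their magnitudes are: 3.162, 3.162, 2, 2.
Zeros with |z| < R = 2.5: (0 + 2i), (0 - 2i).
Count = 2.
By the argument principle, (1/2πi) ∮_{|z|=R} p'(z)/p(z) dz equals exactly this count.

Number of zeros inside |z| < 2.5: 2.


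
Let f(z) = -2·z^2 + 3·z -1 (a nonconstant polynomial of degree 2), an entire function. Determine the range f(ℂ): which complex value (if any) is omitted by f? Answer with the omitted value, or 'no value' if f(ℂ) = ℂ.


Little Picard bounds the complement of f(ℂ) to at most one point.
For every w ∈ ℂ, the equation p(z) − w = 0 is a nonconstant polynomial in z and hence has at least one root by the fundamental theorem of algebra. So p is surjective onto ℂ, omitting no value.

Omitted value: no value.


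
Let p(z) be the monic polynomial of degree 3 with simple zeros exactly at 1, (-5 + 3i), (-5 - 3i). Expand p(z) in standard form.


The polynomial is p(z) = ∏_{α ∈ S} (z − α), where S = {1, (-5 + 3i), (-5 - 3i)}.
Expanding the product yields: p(z) = z^3 + 9·z^2 + 24·z -34.
Note conjugate pairs combine to real quadratics: (z − (-5+3i))(z − (-5−3i)) = z² + 10z + 34.
The resulting polynomial has degree 3 and real coefficients as required.

p(z) = z^3 + 9·z^2 + 24·z -34.


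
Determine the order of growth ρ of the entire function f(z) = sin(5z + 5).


sin(w) is a linear combination of e^{iw} and e^{−iw} (or e^w, e^{−w} in the hyperbolic case), so |sin(w)| ≤ e^{|w|}. With w = 5z + 5, |w| ≤ 5|z| + 5 = 5r + 5 on |z| = r, giving M(r) ≤ e^{5r + 5}, so ρ ≤ 1. On a suitable ray (z = it for sin/cos; z = t for sinh/cosh, t real → ∞), |sin(5z + 5)| grows like e^{5|t|}/2, so ρ ≥ 1. Hence ρ = 1.
Therefore ρ = 1.

Order ρ = 1.


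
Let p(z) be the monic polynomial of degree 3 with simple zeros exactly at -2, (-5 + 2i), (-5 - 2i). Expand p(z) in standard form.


The polynomial is p(z) = ∏_{α ∈ S} (z − α), where S = {-2, (-5 + 2i), (-5 - 2i)}.
Expanding the product yields: p(z) = z^3 + 12·z^2 + 49·z + 58.
Note conjugate pairs combine to real quadratics: (z − (-5+2i))(z − (-5−2i)) = z² + 10z + 29.
The resulting polynomial has degree 3 and real coefficients as required.

p(z) = z^3 + 12·z^2 + 49·z + 58.


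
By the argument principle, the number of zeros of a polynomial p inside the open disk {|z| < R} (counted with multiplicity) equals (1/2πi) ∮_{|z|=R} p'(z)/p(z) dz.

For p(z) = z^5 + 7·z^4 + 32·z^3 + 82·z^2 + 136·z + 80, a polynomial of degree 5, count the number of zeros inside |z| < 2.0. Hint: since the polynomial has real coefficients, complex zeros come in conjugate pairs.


The zeros of p are: -1, (-1 + 3i), (-1 - 3i), (-2 + 2i), (-2 - 2i).
Their magnitudes are: 1, 3.162, 3.162, 2.828, 2.828.
Zeros with |z| < R = 2.0: -1.
Count = 1.
By the argument principle, (1/2πi) ∮_{|z|=R} p'(z)/p(z) dz equals exactly this count.

Number of zeros inside |z| < 2.0: 1.


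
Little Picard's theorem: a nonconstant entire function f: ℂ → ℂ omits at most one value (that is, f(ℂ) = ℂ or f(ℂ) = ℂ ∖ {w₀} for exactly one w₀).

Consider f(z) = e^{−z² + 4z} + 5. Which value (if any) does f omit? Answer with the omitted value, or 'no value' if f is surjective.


Little Picard bounds the complement of f(ℂ) to at most one point.
The exponent g(z) = −z² + 4z is a nonconstant polynomial, hence surjective onto ℂ. So e^{g(z)} takes every value in {e^w : w ∈ ℂ} = ℂ ∖ {0}. Adding 5 shifts the range to ℂ ∖ {5}. f omits exactly 5.

Omitted value: 5.


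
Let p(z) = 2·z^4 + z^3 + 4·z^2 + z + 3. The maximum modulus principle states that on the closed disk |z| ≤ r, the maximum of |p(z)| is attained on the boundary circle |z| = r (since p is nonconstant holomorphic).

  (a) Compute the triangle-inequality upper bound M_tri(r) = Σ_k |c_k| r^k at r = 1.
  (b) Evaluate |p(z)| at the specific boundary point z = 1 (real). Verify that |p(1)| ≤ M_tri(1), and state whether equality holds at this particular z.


Coefficients: c_0 = 3, c_1 = 1, c_2 = 4, c_3 = 1, c_4 = 2. Radius r = 1.
Part (a). Triangle bound: M_tri(r) = Σ_k |c_k| r^k
  = |3|·1^0 + |1|·1^1 + |4|·1^2 + |1|·1^3 + |2|·1^4
  = 3 + 1 + 4 + 1 + 2 = 11.
This bounds M(r) := max_{|z|=r} |p(z)| from above; equality holds iff all terms c_k z^k can be made to align in phase at a single z on |z|=r.
Part (b). At z = 1 (real, on the circle |z| = r):
  p(1) = (3)·1^0 + (1)·1^1 + (4)·1^2 + (1)·1^3 + (2)·1^4 = 11.
  |p(1)| = 11.
Since all nonzero coefficients share the same sign, |p(1)| = 11 = M_tri(1); the triangle bound is attained at z = 1, so in fact M(r) = 11.

M_tri(1) = 11; |p(1)| = 11; equality at z=1: yes.
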